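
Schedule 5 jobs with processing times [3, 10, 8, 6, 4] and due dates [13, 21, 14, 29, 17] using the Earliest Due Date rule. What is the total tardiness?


Sort by due date (EDD order): [(3, 13), (8, 14), (4, 17), (10, 21), (6, 29)]
Compute completion times and tardiness:
  Job 1: p=3, d=13, C=3, tardiness=max(0,3-13)=0
  Job 2: p=8, d=14, C=11, tardiness=max(0,11-14)=0
  Job 3: p=4, d=17, C=15, tardiness=max(0,15-17)=0
  Job 4: p=10, d=21, C=25, tardiness=max(0,25-21)=4
  Job 5: p=6, d=29, C=31, tardiness=max(0,31-29)=2
Total tardiness = 6

6


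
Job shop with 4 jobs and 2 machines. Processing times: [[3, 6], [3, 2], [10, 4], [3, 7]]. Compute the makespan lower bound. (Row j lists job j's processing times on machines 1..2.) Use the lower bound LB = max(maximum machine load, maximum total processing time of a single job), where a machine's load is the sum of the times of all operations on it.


Machine loads:
  Machine 1: 3 + 3 + 10 + 3 = 19
  Machine 2: 6 + 2 + 4 + 7 = 19
Max machine load = 19
Job totals:
  Job 1: 9
  Job 2: 5
  Job 3: 14
  Job 4: 10
Max job total = 14
Lower bound = max(19, 14) = 19

19


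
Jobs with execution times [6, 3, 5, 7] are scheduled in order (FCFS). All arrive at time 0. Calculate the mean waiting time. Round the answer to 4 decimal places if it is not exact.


FCFS order (as given): [6, 3, 5, 7]
Waiting times:
  Job 1: wait = 0
  Job 2: wait = 6
  Job 3: wait = 9
  Job 4: wait = 14
Sum of waiting times = 29
Average waiting time = 29/4 = 7.25

7.25


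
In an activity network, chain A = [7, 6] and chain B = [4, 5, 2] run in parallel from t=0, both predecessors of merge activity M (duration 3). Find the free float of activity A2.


ES(A2) = sum of predecessors on chain A = 7
EF(A2) = ES + duration = 7 + 6 = 13
Successor of A2 is M. ES(M) = max(sum(A), sum(B)) = max(13, 11) = 13
Free float = ES(successor) - EF(current) = 13 - 13 = 0

0


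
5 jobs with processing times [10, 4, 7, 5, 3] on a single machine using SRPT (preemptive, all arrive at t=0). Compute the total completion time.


Since all jobs arrive at t=0, SRPT equals SPT ordering.
SPT order: [3, 4, 5, 7, 10]
Completion times:
  Job 1: p=3, C=3
  Job 2: p=4, C=7
  Job 3: p=5, C=12
  Job 4: p=7, C=19
  Job 5: p=10, C=29
Total completion time = 3 + 7 + 12 + 19 + 29 = 70

70


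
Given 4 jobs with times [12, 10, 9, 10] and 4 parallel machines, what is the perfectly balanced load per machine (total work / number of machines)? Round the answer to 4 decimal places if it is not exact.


Total processing time = 12 + 10 + 9 + 10 = 41
Number of machines = 4
Ideal balanced load = 41 / 4 = 10.25

10.25


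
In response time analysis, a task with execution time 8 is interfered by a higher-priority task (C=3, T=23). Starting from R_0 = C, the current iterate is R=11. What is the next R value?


R_next = C + ceil(R_prev / T_hp) * C_hp
ceil(11 / 23) = ceil(0.4783) = 1
Interference = 1 * 3 = 3
R_next = 8 + 3 = 11
R_next = R_prev, so the iteration has converged (response time = 11).

11


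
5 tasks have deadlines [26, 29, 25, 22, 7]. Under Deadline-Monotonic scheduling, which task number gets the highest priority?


Sort tasks by relative deadline (ascending):
  Task 5: deadline = 7
  Task 4: deadline = 22
  Task 3: deadline = 25
  Task 1: deadline = 26
  Task 2: deadline = 29
Priority order (highest first): [5, 4, 3, 1, 2]
Highest priority task = 5

5


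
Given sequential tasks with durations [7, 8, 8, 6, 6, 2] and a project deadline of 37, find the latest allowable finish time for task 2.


LF(activity 2) = deadline - sum of successor durations
Successors: activities 3 through 6 with durations [8, 6, 6, 2]
Sum of successor durations = 22
LF = 37 - 22 = 15

15


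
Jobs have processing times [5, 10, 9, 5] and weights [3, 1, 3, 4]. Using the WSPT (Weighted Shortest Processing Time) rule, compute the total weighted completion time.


Compute p/w ratios and sort ascending (WSPT): [(5, 4), (5, 3), (9, 3), (10, 1)]
Compute weighted completion times:
  Job (p=5,w=4): C=5, w*C=4*5=20
  Job (p=5,w=3): C=10, w*C=3*10=30
  Job (p=9,w=3): C=19, w*C=3*19=57
  Job (p=10,w=1): C=29, w*C=1*29=29
Total weighted completion time = 136

136


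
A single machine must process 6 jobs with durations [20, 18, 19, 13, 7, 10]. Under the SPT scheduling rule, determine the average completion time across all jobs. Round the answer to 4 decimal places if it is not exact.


Sort jobs by processing time (SPT order): [7, 10, 13, 18, 19, 20]
Compute completion times sequentially:
  Job 1: processing = 7, completes at 7
  Job 2: processing = 10, completes at 17
  Job 3: processing = 13, completes at 30
  Job 4: processing = 18, completes at 48
  Job 5: processing = 19, completes at 67
  Job 6: processing = 20, completes at 87
Sum of completion times = 256
Average completion time = 256/6 = 42.6667

42.6667


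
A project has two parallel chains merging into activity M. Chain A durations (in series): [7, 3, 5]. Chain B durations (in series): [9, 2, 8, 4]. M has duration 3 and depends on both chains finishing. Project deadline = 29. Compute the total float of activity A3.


Forward pass: ES(A3) = sum of predecessors on chain A = 10
EF = ES + duration = 10 + 5 = 15
Backward pass: LF(M) = deadline = 29; LS(M) = 29 - 3 = 26
LF(A3) = LS(M) - sum(successors on chain A) = 26 - 0 = 26
LS = LF - duration = 26 - 5 = 21
Total float = LS - ES = 21 - 10 = 11

11


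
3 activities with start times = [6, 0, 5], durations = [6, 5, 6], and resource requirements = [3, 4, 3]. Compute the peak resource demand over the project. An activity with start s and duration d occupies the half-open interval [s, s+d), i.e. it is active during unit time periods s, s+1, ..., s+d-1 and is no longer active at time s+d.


Each activity i is active on [start_i, start_i + duration_i).
Compute total resource usage per time slot:
  t=0: active resources = [4], total = 4
  t=1: active resources = [4], total = 4
  t=2: active resources = [4], total = 4
  t=3: active resources = [4], total = 4
  t=4: active resources = [4], total = 4
  t=5: active resources = [3], total = 3
  t=6: active resources = [3, 3], total = 6
  t=7: active resources = [3, 3], total = 6
  t=8: active resources = [3, 3], total = 6
  t=9: active resources = [3, 3], total = 6
  t=10: active resources = [3, 3], total = 6
  t=11: active resources = [3], total = 3
Peak resource demand = 6

6


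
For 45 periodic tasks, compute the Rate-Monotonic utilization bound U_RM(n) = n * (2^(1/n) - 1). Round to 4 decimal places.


Compute 2^(1/45) = 1.0155225125
Subtract 1: 1.0155225125 - 1 = 0.0155225125
Multiply by n: 45 * 0.0155225125 = 0.6985130625
Round to 4 dp: 0.6985

0.6985


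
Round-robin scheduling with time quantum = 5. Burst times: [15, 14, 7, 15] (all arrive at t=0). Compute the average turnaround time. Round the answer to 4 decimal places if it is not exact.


Time quantum = 5
Execution trace:
  J1 runs 5 units, time = 5
  J2 runs 5 units, time = 10
  J3 runs 5 units, time = 15
  J4 runs 5 units, time = 20
  J1 runs 5 units, time = 25
  J2 runs 5 units, time = 30
  J3 runs 2 units, time = 32
  J4 runs 5 units, time = 37
  J1 runs 5 units, time = 42
  J2 runs 4 units, time = 46
  J4 runs 5 units, time = 51
Finish times: [42, 46, 32, 51]
Average turnaround = 171/4 = 42.75

42.75


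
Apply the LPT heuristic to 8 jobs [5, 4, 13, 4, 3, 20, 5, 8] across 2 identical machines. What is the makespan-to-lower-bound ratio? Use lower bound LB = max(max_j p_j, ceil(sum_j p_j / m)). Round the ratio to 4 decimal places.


LPT order: [20, 13, 8, 5, 5, 4, 4, 3]
Machine loads after assignment: [32, 30]
LPT makespan = 32
Lower bound = max(max_job, ceil(total/2)) = max(20, 31) = 31
Ratio = 32 / 31 = 1.0323

1.0323


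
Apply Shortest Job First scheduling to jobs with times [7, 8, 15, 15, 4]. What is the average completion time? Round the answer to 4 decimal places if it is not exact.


SJF order (ascending): [4, 7, 8, 15, 15]
Completion times:
  Job 1: burst=4, C=4
  Job 2: burst=7, C=11
  Job 3: burst=8, C=19
  Job 4: burst=15, C=34
  Job 5: burst=15, C=49
Average completion = 117/5 = 23.4

23.4


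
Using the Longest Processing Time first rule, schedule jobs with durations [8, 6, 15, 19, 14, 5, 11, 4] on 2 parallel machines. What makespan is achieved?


Sort jobs in decreasing order (LPT): [19, 15, 14, 11, 8, 6, 5, 4]
Assign each job to the least loaded machine:
  Machine 1: jobs [19, 11, 6, 5], load = 41
  Machine 2: jobs [15, 14, 8, 4], load = 41
Makespan = max load = 41

41


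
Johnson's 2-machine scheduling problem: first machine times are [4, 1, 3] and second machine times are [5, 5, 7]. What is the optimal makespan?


Apply Johnson's rule:
  Group 1 (a <= b): [(2, 1, 5), (3, 3, 7), (1, 4, 5)]
  Group 2 (a > b): []
Optimal job order: [2, 3, 1]
Schedule:
  Job 2: M1 done at 1, M2 done at 6
  Job 3: M1 done at 4, M2 done at 13
  Job 1: M1 done at 8, M2 done at 18
Makespan = 18

18


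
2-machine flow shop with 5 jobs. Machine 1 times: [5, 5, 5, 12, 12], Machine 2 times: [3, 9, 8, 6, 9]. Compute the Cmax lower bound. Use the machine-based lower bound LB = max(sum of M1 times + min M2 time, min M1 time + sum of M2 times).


LB1 = sum(M1 times) + min(M2 times) = 39 + 3 = 42
LB2 = min(M1 times) + sum(M2 times) = 5 + 35 = 40
Lower bound = max(LB1, LB2) = max(42, 40) = 42

42


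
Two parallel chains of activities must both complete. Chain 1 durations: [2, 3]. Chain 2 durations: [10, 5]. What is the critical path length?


Path A total = 2 + 3 = 5
Path B total = 10 + 5 = 15
Critical path = longest path = max(5, 15) = 15

15


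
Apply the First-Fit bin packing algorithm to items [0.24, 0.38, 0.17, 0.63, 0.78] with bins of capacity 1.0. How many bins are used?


Place items sequentially using First-Fit:
  Item 0.24 -> new Bin 1
  Item 0.38 -> Bin 1 (now 0.62)
  Item 0.17 -> Bin 1 (now 0.79)
  Item 0.63 -> new Bin 2
  Item 0.78 -> new Bin 3
Total bins used = 3

3


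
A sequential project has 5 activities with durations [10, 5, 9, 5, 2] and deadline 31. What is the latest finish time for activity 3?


LF(activity 3) = deadline - sum of successor durations
Successors: activities 4 through 5 with durations [5, 2]
Sum of successor durations = 7
LF = 31 - 7 = 24

24


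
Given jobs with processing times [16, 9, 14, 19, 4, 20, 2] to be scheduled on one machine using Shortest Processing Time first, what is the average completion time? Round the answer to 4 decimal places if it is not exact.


Sort jobs by processing time (SPT order): [2, 4, 9, 14, 16, 19, 20]
Compute completion times sequentially:
  Job 1: processing = 2, completes at 2
  Job 2: processing = 4, completes at 6
  Job 3: processing = 9, completes at 15
  Job 4: processing = 14, completes at 29
  Job 5: processing = 16, completes at 45
  Job 6: processing = 19, completes at 64
  Job 7: processing = 20, completes at 84
Sum of completion times = 245
Average completion time = 245/7 = 35.0

35.0


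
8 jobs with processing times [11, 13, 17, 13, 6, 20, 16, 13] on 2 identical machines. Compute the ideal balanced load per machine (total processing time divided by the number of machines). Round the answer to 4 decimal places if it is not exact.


Total processing time = 11 + 13 + 17 + 13 + 6 + 20 + 16 + 13 = 109
Number of machines = 2
Ideal balanced load = 109 / 2 = 54.5

54.5


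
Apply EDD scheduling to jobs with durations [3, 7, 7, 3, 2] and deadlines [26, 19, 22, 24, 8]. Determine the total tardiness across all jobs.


Sort by due date (EDD order): [(2, 8), (7, 19), (7, 22), (3, 24), (3, 26)]
Compute completion times and tardiness:
  Job 1: p=2, d=8, C=2, tardiness=max(0,2-8)=0
  Job 2: p=7, d=19, C=9, tardiness=max(0,9-19)=0
  Job 3: p=7, d=22, C=16, tardiness=max(0,16-22)=0
  Job 4: p=3, d=24, C=19, tardiness=max(0,19-24)=0
  Job 5: p=3, d=26, C=22, tardiness=max(0,22-26)=0
Total tardiness = 0

0


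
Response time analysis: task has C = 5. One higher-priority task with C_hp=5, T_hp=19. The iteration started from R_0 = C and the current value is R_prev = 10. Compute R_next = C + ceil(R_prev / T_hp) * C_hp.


R_next = C + ceil(R_prev / T_hp) * C_hp
ceil(10 / 19) = ceil(0.5263) = 1
Interference = 1 * 5 = 5
R_next = 5 + 5 = 10
R_next = R_prev, so the iteration has converged (response time = 10).

10


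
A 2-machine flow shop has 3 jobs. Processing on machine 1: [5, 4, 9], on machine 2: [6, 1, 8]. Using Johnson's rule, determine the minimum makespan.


Apply Johnson's rule:
  Group 1 (a <= b): [(1, 5, 6)]
  Group 2 (a > b): [(3, 9, 8), (2, 4, 1)]
Optimal job order: [1, 3, 2]
Schedule:
  Job 1: M1 done at 5, M2 done at 11
  Job 3: M1 done at 14, M2 done at 22
  Job 2: M1 done at 18, M2 done at 23
Makespan = 23

23


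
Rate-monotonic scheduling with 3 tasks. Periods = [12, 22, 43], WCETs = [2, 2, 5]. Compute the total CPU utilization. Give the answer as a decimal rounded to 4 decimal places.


Compute individual utilizations (exact fractions):
  Task 1: C/T = 2/12 = 1/6 (approx. 0.1667)
  Task 2: C/T = 2/22 = 1/11 (approx. 0.0909)
  Task 3: C/T = 5/43 (approx. 0.1163)
Total utilization U = 1/6 + 1/11 + 5/43 = 1061/2838
Rounded to 4 decimal places: U = 0.3739
RM (Liu & Layland) bound for 3 tasks = 0.779763; compare with U = 1061/2838 (approx. 0.373855)
U <= bound, so schedulable by RM sufficient condition.

0.3739


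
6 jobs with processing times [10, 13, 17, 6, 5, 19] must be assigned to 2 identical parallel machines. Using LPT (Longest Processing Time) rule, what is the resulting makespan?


Sort jobs in decreasing order (LPT): [19, 17, 13, 10, 6, 5]
Assign each job to the least loaded machine:
  Machine 1: jobs [19, 10, 6], load = 35
  Machine 2: jobs [17, 13, 5], load = 35
Makespan = max load = 35

35


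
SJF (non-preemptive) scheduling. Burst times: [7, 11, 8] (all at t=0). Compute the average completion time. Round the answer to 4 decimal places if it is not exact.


SJF order (ascending): [7, 8, 11]
Completion times:
  Job 1: burst=7, C=7
  Job 2: burst=8, C=15
  Job 3: burst=11, C=26
Average completion = 48/3 = 16.0

16.0


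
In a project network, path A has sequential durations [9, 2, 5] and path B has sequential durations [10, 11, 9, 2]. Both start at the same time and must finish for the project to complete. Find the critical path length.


Path A total = 9 + 2 + 5 = 16
Path B total = 10 + 11 + 9 + 2 = 32
Critical path = longest path = max(16, 32) = 32

32


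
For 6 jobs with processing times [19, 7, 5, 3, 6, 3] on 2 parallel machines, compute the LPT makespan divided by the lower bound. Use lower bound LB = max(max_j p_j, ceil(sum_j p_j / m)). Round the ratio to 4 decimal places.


LPT order: [19, 7, 6, 5, 3, 3]
Machine loads after assignment: [22, 21]
LPT makespan = 22
Lower bound = max(max_job, ceil(total/2)) = max(19, 22) = 22
Ratio = 22 / 22 = 1.0

1.0


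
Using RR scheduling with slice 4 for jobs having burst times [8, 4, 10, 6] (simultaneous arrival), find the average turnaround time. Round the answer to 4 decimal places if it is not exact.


Time quantum = 4
Execution trace:
  J1 runs 4 units, time = 4
  J2 runs 4 units, time = 8
  J3 runs 4 units, time = 12
  J4 runs 4 units, time = 16
  J1 runs 4 units, time = 20
  J3 runs 4 units, time = 24
  J4 runs 2 units, time = 26
  J3 runs 2 units, time = 28
Finish times: [20, 8, 28, 26]
Average turnaround = 82/4 = 20.5

20.5


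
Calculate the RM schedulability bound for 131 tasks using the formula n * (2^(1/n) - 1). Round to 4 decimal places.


Compute 2^(1/131) = 1.0053052230
Subtract 1: 1.0053052230 - 1 = 0.0053052230
Multiply by n: 131 * 0.0053052230 = 0.6949842130
Round to 4 dp: 0.6950

0.6950


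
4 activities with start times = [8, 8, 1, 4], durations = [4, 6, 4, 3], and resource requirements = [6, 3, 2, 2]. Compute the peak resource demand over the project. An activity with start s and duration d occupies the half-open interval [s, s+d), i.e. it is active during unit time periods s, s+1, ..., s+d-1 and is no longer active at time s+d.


Each activity i is active on [start_i, start_i + duration_i).
Compute total resource usage per time slot:
  t=0: active resources = [], total = 0
  t=1: active resources = [2], total = 2
  t=2: active resources = [2], total = 2
  t=3: active resources = [2], total = 2
  t=4: active resources = [2, 2], total = 4
  t=5: active resources = [2], total = 2
  t=6: active resources = [2], total = 2
  t=7: active resources = [], total = 0
  t=8: active resources = [6, 3], total = 9
  t=9: active resources = [6, 3], total = 9
  t=10: active resources = [6, 3], total = 9
  t=11: active resources = [6, 3], total = 9
  t=12: active resources = [3], total = 3
  t=13: active resources = [3], total = 3
Peak resource demand = 9

9


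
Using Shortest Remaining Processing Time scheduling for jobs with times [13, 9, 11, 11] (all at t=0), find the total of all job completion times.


Since all jobs arrive at t=0, SRPT equals SPT ordering.
SPT order: [9, 11, 11, 13]
Completion times:
  Job 1: p=9, C=9
  Job 2: p=11, C=20
  Job 3: p=11, C=31
  Job 4: p=13, C=44
Total completion time = 9 + 20 + 31 + 44 = 104

104


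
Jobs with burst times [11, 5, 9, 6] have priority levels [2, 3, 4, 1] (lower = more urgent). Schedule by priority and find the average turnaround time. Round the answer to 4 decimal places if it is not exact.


Sort by priority (ascending = highest first):
Order: [(1, 6), (2, 11), (3, 5), (4, 9)]
Completion times:
  Priority 1, burst=6, C=6
  Priority 2, burst=11, C=17
  Priority 3, burst=5, C=22
  Priority 4, burst=9, C=31
Average turnaround = 76/4 = 19.0

19.0


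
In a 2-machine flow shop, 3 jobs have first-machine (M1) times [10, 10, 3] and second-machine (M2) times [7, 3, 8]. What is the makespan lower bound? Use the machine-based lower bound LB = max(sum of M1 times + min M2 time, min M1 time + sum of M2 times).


LB1 = sum(M1 times) + min(M2 times) = 23 + 3 = 26
LB2 = min(M1 times) + sum(M2 times) = 3 + 18 = 21
Lower bound = max(LB1, LB2) = max(26, 21) = 26

26


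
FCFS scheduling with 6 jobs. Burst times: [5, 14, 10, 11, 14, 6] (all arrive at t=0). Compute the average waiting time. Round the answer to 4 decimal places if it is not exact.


FCFS order (as given): [5, 14, 10, 11, 14, 6]
Waiting times:
  Job 1: wait = 0
  Job 2: wait = 5
  Job 3: wait = 19
  Job 4: wait = 29
  Job 5: wait = 40
  Job 6: wait = 54
Sum of waiting times = 147
Average waiting time = 147/6 = 24.5

24.5


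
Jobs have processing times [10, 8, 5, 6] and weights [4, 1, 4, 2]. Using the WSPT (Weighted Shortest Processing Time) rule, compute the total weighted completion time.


Compute p/w ratios and sort ascending (WSPT): [(5, 4), (10, 4), (6, 2), (8, 1)]
Compute weighted completion times:
  Job (p=5,w=4): C=5, w*C=4*5=20
  Job (p=10,w=4): C=15, w*C=4*15=60
  Job (p=6,w=2): C=21, w*C=2*21=42
  Job (p=8,w=1): C=29, w*C=1*29=29
Total weighted completion time = 151

151


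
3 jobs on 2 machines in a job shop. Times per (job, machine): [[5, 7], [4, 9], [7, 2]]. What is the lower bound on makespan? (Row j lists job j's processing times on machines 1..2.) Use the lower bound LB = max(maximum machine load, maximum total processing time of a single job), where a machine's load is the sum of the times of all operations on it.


Machine loads:
  Machine 1: 5 + 4 + 7 = 16
  Machine 2: 7 + 9 + 2 = 18
Max machine load = 18
Job totals:
  Job 1: 12
  Job 2: 13
  Job 3: 9
Max job total = 13
Lower bound = max(18, 13) = 18

18


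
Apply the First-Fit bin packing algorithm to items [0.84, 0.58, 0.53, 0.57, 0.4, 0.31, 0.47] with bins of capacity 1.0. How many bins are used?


Place items sequentially using First-Fit:
  Item 0.84 -> new Bin 1
  Item 0.58 -> new Bin 2
  Item 0.53 -> new Bin 3
  Item 0.57 -> new Bin 4
  Item 0.4 -> Bin 2 (now 0.98)
  Item 0.31 -> Bin 3 (now 0.84)
  Item 0.47 -> new Bin 5
Total bins used = 5

5


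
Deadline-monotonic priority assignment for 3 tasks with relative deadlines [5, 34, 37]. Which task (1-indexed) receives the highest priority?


Sort tasks by relative deadline (ascending):
  Task 1: deadline = 5
  Task 2: deadline = 34
  Task 3: deadline = 37
Priority order (highest first): [1, 2, 3]
Highest priority task = 1

1


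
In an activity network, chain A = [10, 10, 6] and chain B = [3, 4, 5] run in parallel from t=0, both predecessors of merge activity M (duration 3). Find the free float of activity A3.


ES(A3) = sum of predecessors on chain A = 20
EF(A3) = ES + duration = 20 + 6 = 26
Successor of A3 is M. ES(M) = max(sum(A), sum(B)) = max(26, 12) = 26
Free float = ES(successor) - EF(current) = 26 - 26 = 0

0


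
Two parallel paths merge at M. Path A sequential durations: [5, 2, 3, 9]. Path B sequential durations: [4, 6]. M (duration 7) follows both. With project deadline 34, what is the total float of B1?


Forward pass: ES(B1) = sum of predecessors on chain B = 0
EF = ES + duration = 0 + 4 = 4
Backward pass: LF(M) = deadline = 34; LS(M) = 34 - 7 = 27
LF(B1) = LS(M) - sum(successors on chain B) = 27 - 6 = 21
LS = LF - duration = 21 - 4 = 17
Total float = LS - ES = 17 - 0 = 17

17


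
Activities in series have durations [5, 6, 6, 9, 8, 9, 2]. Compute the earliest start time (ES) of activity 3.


Activity 3 starts after activities 1 through 2 complete.
Predecessor durations: [5, 6]
ES = 5 + 6 = 11

11


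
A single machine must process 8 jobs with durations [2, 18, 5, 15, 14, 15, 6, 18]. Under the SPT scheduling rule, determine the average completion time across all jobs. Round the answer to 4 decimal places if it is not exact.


Sort jobs by processing time (SPT order): [2, 5, 6, 14, 15, 15, 18, 18]
Compute completion times sequentially:
  Job 1: processing = 2, completes at 2
  Job 2: processing = 5, completes at 7
  Job 3: processing = 6, completes at 13
  Job 4: processing = 14, completes at 27
  Job 5: processing = 15, completes at 42
  Job 6: processing = 15, completes at 57
  Job 7: processing = 18, completes at 75
  Job 8: processing = 18, completes at 93
Sum of completion times = 316
Average completion time = 316/8 = 39.5

39.5


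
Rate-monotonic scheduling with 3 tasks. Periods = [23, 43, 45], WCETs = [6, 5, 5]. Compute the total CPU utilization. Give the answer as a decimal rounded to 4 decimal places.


Compute individual utilizations (exact fractions):
  Task 1: C/T = 6/23 (approx. 0.2609)
  Task 2: C/T = 5/43 (approx. 0.1163)
  Task 3: C/T = 5/45 = 1/9 (approx. 0.1111)
Total utilization U = 6/23 + 5/43 + 1/9 = 4346/8901
Rounded to 4 decimal places: U = 0.4883
RM (Liu & Layland) bound for 3 tasks = 0.779763; compare with U = 4346/8901 (approx. 0.488260)
U <= bound, so schedulable by RM sufficient condition.

0.4883


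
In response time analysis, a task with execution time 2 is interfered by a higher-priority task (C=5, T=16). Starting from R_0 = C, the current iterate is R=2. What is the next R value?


R_next = C + ceil(R_prev / T_hp) * C_hp
ceil(2 / 16) = ceil(0.125) = 1
Interference = 1 * 5 = 5
R_next = 2 + 5 = 7

7


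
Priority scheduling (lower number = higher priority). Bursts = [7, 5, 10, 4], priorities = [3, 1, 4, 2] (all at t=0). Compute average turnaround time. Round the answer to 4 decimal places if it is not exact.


Sort by priority (ascending = highest first):
Order: [(1, 5), (2, 4), (3, 7), (4, 10)]
Completion times:
  Priority 1, burst=5, C=5
  Priority 2, burst=4, C=9
  Priority 3, burst=7, C=16
  Priority 4, burst=10, C=26
Average turnaround = 56/4 = 14.0

14.0


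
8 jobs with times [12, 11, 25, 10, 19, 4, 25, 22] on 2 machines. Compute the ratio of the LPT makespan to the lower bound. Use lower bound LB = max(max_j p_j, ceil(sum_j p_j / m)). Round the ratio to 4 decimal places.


LPT order: [25, 25, 22, 19, 12, 11, 10, 4]
Machine loads after assignment: [62, 66]
LPT makespan = 66
Lower bound = max(max_job, ceil(total/2)) = max(25, 64) = 64
Ratio = 66 / 64 = 1.0313

1.0313


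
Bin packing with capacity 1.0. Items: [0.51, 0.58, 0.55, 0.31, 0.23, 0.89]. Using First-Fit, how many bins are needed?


Place items sequentially using First-Fit:
  Item 0.51 -> new Bin 1
  Item 0.58 -> new Bin 2
  Item 0.55 -> new Bin 3
  Item 0.31 -> Bin 1 (now 0.82)
  Item 0.23 -> Bin 2 (now 0.81)
  Item 0.89 -> new Bin 4
Total bins used = 4

4


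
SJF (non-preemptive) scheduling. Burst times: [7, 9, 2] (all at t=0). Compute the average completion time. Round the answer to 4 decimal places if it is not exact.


SJF order (ascending): [2, 7, 9]
Completion times:
  Job 1: burst=2, C=2
  Job 2: burst=7, C=9
  Job 3: burst=9, C=18
Average completion = 29/3 = 9.6667

9.6667


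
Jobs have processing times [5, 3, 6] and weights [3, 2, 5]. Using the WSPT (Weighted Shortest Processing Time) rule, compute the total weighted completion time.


Compute p/w ratios and sort ascending (WSPT): [(6, 5), (3, 2), (5, 3)]
Compute weighted completion times:
  Job (p=6,w=5): C=6, w*C=5*6=30
  Job (p=3,w=2): C=9, w*C=2*9=18
  Job (p=5,w=3): C=14, w*C=3*14=42
Total weighted completion time = 90

90


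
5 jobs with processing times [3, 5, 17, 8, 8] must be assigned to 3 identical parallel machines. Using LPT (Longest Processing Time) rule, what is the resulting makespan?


Sort jobs in decreasing order (LPT): [17, 8, 8, 5, 3]
Assign each job to the least loaded machine:
  Machine 1: jobs [17], load = 17
  Machine 2: jobs [8, 5], load = 13
  Machine 3: jobs [8, 3], load = 11
Makespan = max load = 17

17


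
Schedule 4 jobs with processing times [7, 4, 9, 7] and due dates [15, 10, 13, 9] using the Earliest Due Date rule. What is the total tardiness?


Sort by due date (EDD order): [(7, 9), (4, 10), (9, 13), (7, 15)]
Compute completion times and tardiness:
  Job 1: p=7, d=9, C=7, tardiness=max(0,7-9)=0
  Job 2: p=4, d=10, C=11, tardiness=max(0,11-10)=1
  Job 3: p=9, d=13, C=20, tardiness=max(0,20-13)=7
  Job 4: p=7, d=15, C=27, tardiness=max(0,27-15)=12
Total tardiness = 20

20


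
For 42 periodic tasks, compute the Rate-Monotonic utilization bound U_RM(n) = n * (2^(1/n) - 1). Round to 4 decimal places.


Compute 2^(1/42) = 1.0166404394
Subtract 1: 1.0166404394 - 1 = 0.0166404394
Multiply by n: 42 * 0.0166404394 = 0.6988984548
Round to 4 dp: 0.6989

0.6989


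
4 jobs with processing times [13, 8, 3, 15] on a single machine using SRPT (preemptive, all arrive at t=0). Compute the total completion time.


Since all jobs arrive at t=0, SRPT equals SPT ordering.
SPT order: [3, 8, 13, 15]
Completion times:
  Job 1: p=3, C=3
  Job 2: p=8, C=11
  Job 3: p=13, C=24
  Job 4: p=15, C=39
Total completion time = 3 + 11 + 24 + 39 = 77

77


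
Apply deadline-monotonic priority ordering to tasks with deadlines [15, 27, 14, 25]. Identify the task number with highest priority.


Sort tasks by relative deadline (ascending):
  Task 3: deadline = 14
  Task 1: deadline = 15
  Task 4: deadline = 25
  Task 2: deadline = 27
Priority order (highest first): [3, 1, 4, 2]
Highest priority task = 3

3


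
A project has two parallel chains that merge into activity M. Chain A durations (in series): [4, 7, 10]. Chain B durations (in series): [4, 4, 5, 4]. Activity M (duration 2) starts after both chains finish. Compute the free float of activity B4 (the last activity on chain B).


ES(B4) = sum of predecessors on chain B = 13
EF(B4) = ES + duration = 13 + 4 = 17
Successor of B4 is M. ES(M) = max(sum(A), sum(B)) = max(21, 17) = 21
Free float = ES(successor) - EF(current) = 21 - 17 = 4

4


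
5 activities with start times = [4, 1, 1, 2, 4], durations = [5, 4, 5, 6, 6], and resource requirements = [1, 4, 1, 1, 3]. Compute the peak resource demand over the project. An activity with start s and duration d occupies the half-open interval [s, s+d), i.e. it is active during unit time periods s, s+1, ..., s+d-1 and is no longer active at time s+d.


Each activity i is active on [start_i, start_i + duration_i).
Compute total resource usage per time slot:
  t=0: active resources = [], total = 0
  t=1: active resources = [4, 1], total = 5
  t=2: active resources = [4, 1, 1], total = 6
  t=3: active resources = [4, 1, 1], total = 6
  t=4: active resources = [1, 4, 1, 1, 3], total = 10
  t=5: active resources = [1, 1, 1, 3], total = 6
  t=6: active resources = [1, 1, 3], total = 5
  t=7: active resources = [1, 1, 3], total = 5
  t=8: active resources = [1, 3], total = 4
  t=9: active resources = [3], total = 3
Peak resource demand = 10

10


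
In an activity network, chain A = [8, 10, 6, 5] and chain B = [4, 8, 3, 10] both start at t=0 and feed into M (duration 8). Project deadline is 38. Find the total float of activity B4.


Forward pass: ES(B4) = sum of predecessors on chain B = 15
EF = ES + duration = 15 + 10 = 25
Backward pass: LF(M) = deadline = 38; LS(M) = 38 - 8 = 30
LF(B4) = LS(M) - sum(successors on chain B) = 30 - 0 = 30
LS = LF - duration = 30 - 10 = 20
Total float = LS - ES = 20 - 15 = 5

5


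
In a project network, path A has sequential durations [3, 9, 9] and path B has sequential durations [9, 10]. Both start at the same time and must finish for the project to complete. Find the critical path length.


Path A total = 3 + 9 + 9 = 21
Path B total = 9 + 10 = 19
Critical path = longest path = max(21, 19) = 21

21


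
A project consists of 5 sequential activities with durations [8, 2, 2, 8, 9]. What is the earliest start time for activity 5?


Activity 5 starts after activities 1 through 4 complete.
Predecessor durations: [8, 2, 2, 8]
ES = 8 + 2 + 2 + 8 = 20

20


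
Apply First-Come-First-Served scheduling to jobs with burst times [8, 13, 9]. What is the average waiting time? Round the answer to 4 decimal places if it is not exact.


FCFS order (as given): [8, 13, 9]
Waiting times:
  Job 1: wait = 0
  Job 2: wait = 8
  Job 3: wait = 21
Sum of waiting times = 29
Average waiting time = 29/3 = 9.6667

9.6667


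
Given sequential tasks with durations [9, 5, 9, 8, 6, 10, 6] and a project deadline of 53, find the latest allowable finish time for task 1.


LF(activity 1) = deadline - sum of successor durations
Successors: activities 2 through 7 with durations [5, 9, 8, 6, 10, 6]
Sum of successor durations = 44
LF = 53 - 44 = 9

9


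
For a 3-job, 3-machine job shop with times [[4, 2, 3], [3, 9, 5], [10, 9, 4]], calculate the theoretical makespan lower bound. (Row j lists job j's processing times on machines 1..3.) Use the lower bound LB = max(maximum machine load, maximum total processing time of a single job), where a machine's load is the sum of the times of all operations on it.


Machine loads:
  Machine 1: 4 + 3 + 10 = 17
  Machine 2: 2 + 9 + 9 = 20
  Machine 3: 3 + 5 + 4 = 12
Max machine load = 20
Job totals:
  Job 1: 9
  Job 2: 17
  Job 3: 23
Max job total = 23
Lower bound = max(20, 23) = 23

23


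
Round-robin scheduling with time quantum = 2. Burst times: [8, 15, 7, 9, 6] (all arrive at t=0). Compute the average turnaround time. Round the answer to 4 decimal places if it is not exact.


Time quantum = 2
Execution trace:
  J1 runs 2 units, time = 2
  J2 runs 2 units, time = 4
  J3 runs 2 units, time = 6
  J4 runs 2 units, time = 8
  J5 runs 2 units, time = 10
  J1 runs 2 units, time = 12
  J2 runs 2 units, time = 14
  J3 runs 2 units, time = 16
  J4 runs 2 units, time = 18
  J5 runs 2 units, time = 20
  J1 runs 2 units, time = 22
  J2 runs 2 units, time = 24
  J3 runs 2 units, time = 26
  J4 runs 2 units, time = 28
  J5 runs 2 units, time = 30
  J1 runs 2 units, time = 32
  J2 runs 2 units, time = 34
  J3 runs 1 units, time = 35
  J4 runs 2 units, time = 37
  J2 runs 2 units, time = 39
  J4 runs 1 units, time = 40
  J2 runs 2 units, time = 42
  J2 runs 2 units, time = 44
  J2 runs 1 units, time = 45
Finish times: [32, 45, 35, 40, 30]
Average turnaround = 182/5 = 36.4

36.4


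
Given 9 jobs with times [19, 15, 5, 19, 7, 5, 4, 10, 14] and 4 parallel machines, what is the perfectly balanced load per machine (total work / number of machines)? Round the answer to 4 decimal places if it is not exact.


Total processing time = 19 + 15 + 5 + 19 + 7 + 5 + 4 + 10 + 14 = 98
Number of machines = 4
Ideal balanced load = 98 / 4 = 24.5

24.5


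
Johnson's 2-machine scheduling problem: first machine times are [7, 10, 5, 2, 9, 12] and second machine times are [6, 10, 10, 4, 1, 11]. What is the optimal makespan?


Apply Johnson's rule:
  Group 1 (a <= b): [(4, 2, 4), (3, 5, 10), (2, 10, 10)]
  Group 2 (a > b): [(6, 12, 11), (1, 7, 6), (5, 9, 1)]
Optimal job order: [4, 3, 2, 6, 1, 5]
Schedule:
  Job 4: M1 done at 2, M2 done at 6
  Job 3: M1 done at 7, M2 done at 17
  Job 2: M1 done at 17, M2 done at 27
  Job 6: M1 done at 29, M2 done at 40
  Job 1: M1 done at 36, M2 done at 46
  Job 5: M1 done at 45, M2 done at 47
Makespan = 47

47


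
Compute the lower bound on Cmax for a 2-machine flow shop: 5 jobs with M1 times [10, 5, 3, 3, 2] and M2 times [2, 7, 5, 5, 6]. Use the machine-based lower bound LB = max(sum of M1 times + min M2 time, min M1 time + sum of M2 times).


LB1 = sum(M1 times) + min(M2 times) = 23 + 2 = 25
LB2 = min(M1 times) + sum(M2 times) = 2 + 25 = 27
Lower bound = max(LB1, LB2) = max(25, 27) = 27

27


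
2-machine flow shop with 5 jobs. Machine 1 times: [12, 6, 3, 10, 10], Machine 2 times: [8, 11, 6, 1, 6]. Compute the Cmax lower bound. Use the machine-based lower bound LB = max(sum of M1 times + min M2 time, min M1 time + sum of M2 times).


LB1 = sum(M1 times) + min(M2 times) = 41 + 1 = 42
LB2 = min(M1 times) + sum(M2 times) = 3 + 32 = 35
Lower bound = max(LB1, LB2) = max(42, 35) = 42

42


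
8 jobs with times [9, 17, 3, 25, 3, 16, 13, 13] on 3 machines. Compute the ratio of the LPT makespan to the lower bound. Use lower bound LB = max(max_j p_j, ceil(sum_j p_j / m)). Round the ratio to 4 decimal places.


LPT order: [25, 17, 16, 13, 13, 9, 3, 3]
Machine loads after assignment: [34, 33, 32]
LPT makespan = 34
Lower bound = max(max_job, ceil(total/3)) = max(25, 33) = 33
Ratio = 34 / 33 = 1.0303

1.0303


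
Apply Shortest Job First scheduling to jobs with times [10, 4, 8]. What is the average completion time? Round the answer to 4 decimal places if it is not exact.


SJF order (ascending): [4, 8, 10]
Completion times:
  Job 1: burst=4, C=4
  Job 2: burst=8, C=12
  Job 3: burst=10, C=22
Average completion = 38/3 = 12.6667

12.6667


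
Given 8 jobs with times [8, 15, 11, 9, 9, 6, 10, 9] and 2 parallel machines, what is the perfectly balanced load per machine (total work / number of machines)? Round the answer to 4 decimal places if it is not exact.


Total processing time = 8 + 15 + 11 + 9 + 9 + 6 + 10 + 9 = 77
Number of machines = 2
Ideal balanced load = 77 / 2 = 38.5

38.5


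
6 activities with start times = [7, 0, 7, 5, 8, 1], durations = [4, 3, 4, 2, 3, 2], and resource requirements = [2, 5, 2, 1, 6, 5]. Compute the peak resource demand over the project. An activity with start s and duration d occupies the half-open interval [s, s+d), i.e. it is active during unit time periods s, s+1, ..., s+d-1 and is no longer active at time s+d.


Each activity i is active on [start_i, start_i + duration_i).
Compute total resource usage per time slot:
  t=0: active resources = [5], total = 5
  t=1: active resources = [5, 5], total = 10
  t=2: active resources = [5, 5], total = 10
  t=3: active resources = [], total = 0
  t=4: active resources = [], total = 0
  t=5: active resources = [1], total = 1
  t=6: active resources = [1], total = 1
  t=7: active resources = [2, 2], total = 4
  t=8: active resources = [2, 2, 6], total = 10
  t=9: active resources = [2, 2, 6], total = 10
  t=10: active resources = [2, 2, 6], total = 10
Peak resource demand = 10

10


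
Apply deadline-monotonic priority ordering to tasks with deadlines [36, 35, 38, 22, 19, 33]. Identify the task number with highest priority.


Sort tasks by relative deadline (ascending):
  Task 5: deadline = 19
  Task 4: deadline = 22
  Task 6: deadline = 33
  Task 2: deadline = 35
  Task 1: deadline = 36
  Task 3: deadline = 38
Priority order (highest first): [5, 4, 6, 2, 1, 3]
Highest priority task = 5

5


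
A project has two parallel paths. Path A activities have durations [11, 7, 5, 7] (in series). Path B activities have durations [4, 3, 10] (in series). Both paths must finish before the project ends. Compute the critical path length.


Path A total = 11 + 7 + 5 + 7 = 30
Path B total = 4 + 3 + 10 = 17
Critical path = longest path = max(30, 17) = 30

30


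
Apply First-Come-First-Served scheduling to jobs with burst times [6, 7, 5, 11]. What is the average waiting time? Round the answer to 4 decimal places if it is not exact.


FCFS order (as given): [6, 7, 5, 11]
Waiting times:
  Job 1: wait = 0
  Job 2: wait = 6
  Job 3: wait = 13
  Job 4: wait = 18
Sum of waiting times = 37
Average waiting time = 37/4 = 9.25

9.25


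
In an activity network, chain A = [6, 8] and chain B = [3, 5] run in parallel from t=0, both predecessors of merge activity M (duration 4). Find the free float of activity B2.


ES(B2) = sum of predecessors on chain B = 3
EF(B2) = ES + duration = 3 + 5 = 8
Successor of B2 is M. ES(M) = max(sum(A), sum(B)) = max(14, 8) = 14
Free float = ES(successor) - EF(current) = 14 - 8 = 6

6


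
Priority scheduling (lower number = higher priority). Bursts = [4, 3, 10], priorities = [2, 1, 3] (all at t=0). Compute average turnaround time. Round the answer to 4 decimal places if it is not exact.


Sort by priority (ascending = highest first):
Order: [(1, 3), (2, 4), (3, 10)]
Completion times:
  Priority 1, burst=3, C=3
  Priority 2, burst=4, C=7
  Priority 3, burst=10, C=17
Average turnaround = 27/3 = 9.0

9.0


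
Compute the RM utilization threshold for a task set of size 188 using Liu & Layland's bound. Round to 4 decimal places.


Compute 2^(1/188) = 1.0036937583
Subtract 1: 1.0036937583 - 1 = 0.0036937583
Multiply by n: 188 * 0.0036937583 = 0.6944265604
Round to 4 dp: 0.6944

0.6944


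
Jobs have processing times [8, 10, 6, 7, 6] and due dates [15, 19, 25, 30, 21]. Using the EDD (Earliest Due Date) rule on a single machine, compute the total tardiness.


Sort by due date (EDD order): [(8, 15), (10, 19), (6, 21), (6, 25), (7, 30)]
Compute completion times and tardiness:
  Job 1: p=8, d=15, C=8, tardiness=max(0,8-15)=0
  Job 2: p=10, d=19, C=18, tardiness=max(0,18-19)=0
  Job 3: p=6, d=21, C=24, tardiness=max(0,24-21)=3
  Job 4: p=6, d=25, C=30, tardiness=max(0,30-25)=5
  Job 5: p=7, d=30, C=37, tardiness=max(0,37-30)=7
Total tardiness = 15

15


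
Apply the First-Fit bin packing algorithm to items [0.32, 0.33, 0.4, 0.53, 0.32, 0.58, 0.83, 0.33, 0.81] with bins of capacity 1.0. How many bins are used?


Place items sequentially using First-Fit:
  Item 0.32 -> new Bin 1
  Item 0.33 -> Bin 1 (now 0.65)
  Item 0.4 -> new Bin 2
  Item 0.53 -> Bin 2 (now 0.93)
  Item 0.32 -> Bin 1 (now 0.97)
  Item 0.58 -> new Bin 3
  Item 0.83 -> new Bin 4
  Item 0.33 -> Bin 3 (now 0.91)
  Item 0.81 -> new Bin 5
Total bins used = 5

5


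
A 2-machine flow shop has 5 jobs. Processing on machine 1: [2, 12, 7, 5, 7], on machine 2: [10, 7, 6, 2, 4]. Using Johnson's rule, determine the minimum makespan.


Apply Johnson's rule:
  Group 1 (a <= b): [(1, 2, 10)]
  Group 2 (a > b): [(2, 12, 7), (3, 7, 6), (5, 7, 4), (4, 5, 2)]
Optimal job order: [1, 2, 3, 5, 4]
Schedule:
  Job 1: M1 done at 2, M2 done at 12
  Job 2: M1 done at 14, M2 done at 21
  Job 3: M1 done at 21, M2 done at 27
  Job 5: M1 done at 28, M2 done at 32
  Job 4: M1 done at 33, M2 done at 35
Makespan = 35

35


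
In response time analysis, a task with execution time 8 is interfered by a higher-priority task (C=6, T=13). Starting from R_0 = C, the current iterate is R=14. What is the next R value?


R_next = C + ceil(R_prev / T_hp) * C_hp
ceil(14 / 13) = ceil(1.0769) = 2
Interference = 2 * 6 = 12
R_next = 8 + 12 = 20

20


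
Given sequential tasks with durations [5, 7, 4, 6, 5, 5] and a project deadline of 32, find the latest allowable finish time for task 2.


LF(activity 2) = deadline - sum of successor durations
Successors: activities 3 through 6 with durations [4, 6, 5, 5]
Sum of successor durations = 20
LF = 32 - 20 = 12

12
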